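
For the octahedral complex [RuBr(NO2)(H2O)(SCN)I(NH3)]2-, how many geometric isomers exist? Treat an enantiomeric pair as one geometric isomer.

15

An octahedron has six vertices in three trans pairs; every non-trans pair is cis.
Placing the ligands in turn and identifying arrangements related by rotation or reflection leaves 15 distinct geometric isomers.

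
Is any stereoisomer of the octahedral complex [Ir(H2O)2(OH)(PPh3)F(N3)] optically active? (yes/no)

The six octahedral sites form three mutually perpendicular trans pairs.
Exhaustive case analysis gives 9 geometric isomers.
Of these, 6 lack any improper symmetry element and so occur as enantiomeric pairs, giving 9 + 6 = 15 stereoisomers in total.

yes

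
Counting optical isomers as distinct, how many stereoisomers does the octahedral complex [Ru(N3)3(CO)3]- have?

Working through the distinct placements yields 2 geometric isomers: N3 mer; N3 fac.
Each arrangement has an internal mirror plane or centre of symmetry, so none is chiral.

2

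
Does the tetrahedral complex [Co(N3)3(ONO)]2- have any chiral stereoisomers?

Only one geometric arrangement is possible.

no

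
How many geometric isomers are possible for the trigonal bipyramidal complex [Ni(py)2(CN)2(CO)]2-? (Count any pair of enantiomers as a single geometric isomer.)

5

A trigonal bipyramid has two axial and three equatorial sites, which are chemically inequivalent.
Placing the ligands in turn and identifying arrangements related by rotation or reflection leaves 5 distinct geometric isomers.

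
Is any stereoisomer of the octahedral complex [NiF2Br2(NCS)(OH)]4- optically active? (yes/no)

The six octahedral sites form three mutually perpendicular trans pairs.
There are 6 geometric isomers: F trans, Br trans; F cis, Br trans; F cis, Br cis (3 arrangements, 2 chiral); F trans, Br cis.
Of these, 2 lack any improper symmetry element and so occur as enantiomeric pairs, giving 6 + 2 = 8 stereoisomers in total.

yes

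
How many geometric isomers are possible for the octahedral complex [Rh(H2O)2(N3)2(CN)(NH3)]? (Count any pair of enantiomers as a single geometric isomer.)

In an octahedral complex each vertex has one trans partner and four cis neighbours.
Systematic placement gives 6 geometric isomers: H2O cis, N3 cis (3 arrangements, 2 chiral); H2O cis, N3 trans; H2O trans, N3 cis; H2O trans, N3 trans.

6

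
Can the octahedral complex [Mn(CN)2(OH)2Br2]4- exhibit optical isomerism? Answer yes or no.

The six octahedral sites form three mutually perpendicular trans pairs.
Working through the distinct placements yields 5 geometric isomers: CN trans, OH trans, Br trans; CN cis, OH cis, Br trans; CN cis, OH trans, Br cis; CN cis, OH cis, Br cis (chiral); CN trans, OH cis, Br cis.
One of these lacks any improper symmetry element and so occurs as an enantiomeric pair, giving 5 + 1 = 6 stereoisomers in total.

yes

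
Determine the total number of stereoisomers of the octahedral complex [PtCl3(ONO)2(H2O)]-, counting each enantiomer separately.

The six octahedral sites form three mutually perpendicular trans pairs.
Systematic placement gives 3 geometric isomers: Cl mer, ONO trans; Cl mer, ONO cis; Cl fac, ONO cis.
Each arrangement has an internal mirror plane or centre of symmetry, so none is chiral.

3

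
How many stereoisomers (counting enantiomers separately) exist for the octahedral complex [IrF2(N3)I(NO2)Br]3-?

15

Exhaustive case analysis gives 9 geometric isomers.
Of these, 6 lack any improper symmetry element and so occur as enantiomeric pairs, giving 9 + 6 = 15 stereoisomers in total.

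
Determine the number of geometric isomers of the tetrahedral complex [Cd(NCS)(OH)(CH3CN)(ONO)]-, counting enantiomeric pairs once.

All four vertices of a tetrahedron are equivalent and mutually adjacent, so cis/trans isomerism cannot arise.
Only one geometric arrangement is possible; it has no improper symmetry element, so it exists as a pair of enantiomers (2 stereoisomers).

1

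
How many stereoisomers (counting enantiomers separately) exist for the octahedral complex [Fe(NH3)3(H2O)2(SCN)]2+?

3

In an octahedral complex each vertex has one trans partner and four cis neighbours.
Working through the distinct placements yields 3 geometric isomers: NH3 mer, H2O trans; NH3 fac, H2O cis; NH3 mer, H2O cis.
Each arrangement has an internal mirror plane or centre of symmetry, so none is chiral.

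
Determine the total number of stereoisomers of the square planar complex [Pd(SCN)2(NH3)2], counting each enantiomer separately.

2

In a square planar complex each vertex has one trans partner and two cis neighbours.
Working through the distinct placements yields 2 geometric isomers: SCN cis; SCN trans.
Each arrangement has an internal mirror plane or centre of symmetry, so none is chiral.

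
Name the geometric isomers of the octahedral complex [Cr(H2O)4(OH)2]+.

An octahedron has six vertices in three trans pairs; every non-trans pair is cis.
Systematic placement gives 2 geometric isomers: OH trans; OH cis.

cis and trans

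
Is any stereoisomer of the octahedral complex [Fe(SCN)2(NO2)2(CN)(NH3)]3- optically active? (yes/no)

yes

There are 6 geometric isomers: SCN trans, NO2 trans; SCN cis, NO2 cis (3 arrangements, 2 chiral); SCN trans, NO2 cis; SCN cis, NO2 trans.
Of these, 2 lack any improper symmetry element and so occur as enantiomeric pairs, giving 6 + 2 = 8 stereoisomers in total.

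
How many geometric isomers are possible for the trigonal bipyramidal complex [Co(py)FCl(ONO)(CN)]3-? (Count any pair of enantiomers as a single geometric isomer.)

Exhaustive case analysis gives 10 geometric isomers.

10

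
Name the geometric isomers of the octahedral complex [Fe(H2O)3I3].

fac and mer

There are 2 geometric isomers: H2O mer; H2O fac.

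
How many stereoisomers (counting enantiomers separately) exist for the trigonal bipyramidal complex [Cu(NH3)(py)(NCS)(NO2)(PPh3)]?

In a trigonal bipyramid the two axial positions differ from the three equatorial ones.
Systematic enumeration (placing each ligand type in turn and discarding arrangements equivalent by rotation or reflection) gives 10 geometric isomers.
Of these, 10 lack any improper symmetry element and so occur as enantiomeric pairs, giving 10 + 10 = 20 stereoisomers in total.

20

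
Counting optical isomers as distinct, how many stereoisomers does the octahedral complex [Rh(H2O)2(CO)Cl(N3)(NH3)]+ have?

15

The six octahedral sites form three mutually perpendicular trans pairs.
Systematic enumeration (placing each ligand type in turn and discarding arrangements equivalent by rotation or reflection) gives 9 geometric isomers.
Of these, 6 lack any improper symmetry element and so occur as enantiomeric pairs, giving 9 + 6 = 15 stereoisomers in total.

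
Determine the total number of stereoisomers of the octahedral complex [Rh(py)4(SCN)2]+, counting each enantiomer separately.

The distinct arrangements are (2 in all): SCN trans; SCN cis.
Each arrangement has an internal mirror plane or centre of symmetry, so none is chiral.

2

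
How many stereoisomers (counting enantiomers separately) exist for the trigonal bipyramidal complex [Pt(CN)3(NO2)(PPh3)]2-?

A trigonal bipyramid has two axial and three equatorial sites, which are chemically inequivalent.
The distinct arrangements are (4 in all): NO2 equatorial, PPh3 equatorial; NO2 axial, PPh3 equatorial; NO2 equatorial, PPh3 axial; NO2 axial, PPh3 axial.
Each arrangement has an internal mirror plane or centre of symmetry, so none is chiral.

4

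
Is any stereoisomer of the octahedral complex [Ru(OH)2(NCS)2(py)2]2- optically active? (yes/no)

In an octahedral complex each vertex has one trans partner and four cis neighbours.
Working through the distinct placements yields 5 geometric isomers: OH trans, NCS trans, py trans; OH cis, NCS trans, py cis; OH cis, NCS cis, py trans; OH cis, NCS cis, py cis (chiral); OH trans, NCS cis, py cis.
One of these lacks any improper symmetry element and so occurs as an enantiomeric pair, giving 5 + 1 = 6 stereoisomers in total.

yes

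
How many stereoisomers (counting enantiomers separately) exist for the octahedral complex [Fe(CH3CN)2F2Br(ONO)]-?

8

The six octahedral sites form three mutually perpendicular trans pairs.
There are 6 geometric isomers: CH3CN cis, F cis (3 arrangements, 2 chiral); CH3CN cis, F trans; CH3CN trans, F cis; CH3CN trans, F trans.
Of these, 2 lack any improper symmetry element and so occur as enantiomeric pairs, giving 6 + 2 = 8 stereoisomers in total.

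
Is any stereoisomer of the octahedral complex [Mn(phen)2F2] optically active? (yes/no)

yes

In an octahedral complex each vertex has one trans partner and four cis neighbours.
Each phen is bidentate and must span two cis positions.
Systematic placement gives 2 geometric isomers: F trans; F cis (chiral).
One of these lacks any improper symmetry element and so occurs as an enantiomeric pair, giving 2 + 1 = 3 stereoisomers in total.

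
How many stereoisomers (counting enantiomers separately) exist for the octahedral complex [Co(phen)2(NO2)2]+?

The six octahedral sites form three mutually perpendicular trans pairs.
Each phen is bidentate and must span two cis positions.
There are 2 geometric isomers: NO2 trans; NO2 cis (chiral).
One of these lacks any improper symmetry element and so occurs as an enantiomeric pair, giving 2 + 1 = 3 stereoisomers in total.

3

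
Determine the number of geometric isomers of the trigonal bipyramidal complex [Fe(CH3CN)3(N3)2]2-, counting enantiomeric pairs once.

3

There are 3 geometric isomers: N3 both equatorial; N3 one axial, one equatorial; N3 both axial.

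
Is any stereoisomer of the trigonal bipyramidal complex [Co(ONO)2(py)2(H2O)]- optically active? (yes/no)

Exhaustive case analysis gives 5 geometric isomers.
One of these lacks any improper symmetry element and so occurs as an enantiomeric pair, giving 5 + 1 = 6 stereoisomers in total.

yes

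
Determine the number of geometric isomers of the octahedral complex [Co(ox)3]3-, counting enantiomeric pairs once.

1

Each ox is bidentate and must span two cis positions.
Only one geometric arrangement is possible; it has no improper symmetry element, so it exists as a pair of enantiomers (2 stereoisomers).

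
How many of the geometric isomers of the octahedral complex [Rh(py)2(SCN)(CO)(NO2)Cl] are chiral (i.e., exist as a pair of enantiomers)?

6

The six octahedral sites form three mutually perpendicular trans pairs.
Exhaustive case analysis gives 9 geometric isomers.
Of these, 6 lack any improper symmetry element and so occur as enantiomeric pairs, giving 9 + 6 = 15 stereoisomers in total.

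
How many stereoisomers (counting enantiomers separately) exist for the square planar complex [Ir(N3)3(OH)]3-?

In a square planar complex each vertex has one trans partner and two cis neighbours.
Only one geometric arrangement is possible.

1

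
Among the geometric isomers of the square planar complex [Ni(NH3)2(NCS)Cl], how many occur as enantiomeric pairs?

In a square planar complex each vertex has one trans partner and two cis neighbours.
Systematic placement gives 2 geometric isomers: NH3 cis; NH3 trans.
Each arrangement has an internal mirror plane or centre of symmetry, so none is chiral.

0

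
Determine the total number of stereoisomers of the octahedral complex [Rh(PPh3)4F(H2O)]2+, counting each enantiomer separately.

2

An octahedron has six vertices in three trans pairs; every non-trans pair is cis.
There are 2 geometric isomers: F and H2O mutually trans; F and H2O mutually cis.
Each arrangement has an internal mirror plane or centre of symmetry, so none is chiral.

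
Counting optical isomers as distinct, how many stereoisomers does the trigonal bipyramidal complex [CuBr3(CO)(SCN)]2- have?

4

A trigonal bipyramid has two axial and three equatorial sites, which are chemically inequivalent.
The distinct arrangements are (4 in all): CO equatorial, SCN equatorial; CO axial, SCN equatorial; CO equatorial, SCN axial; CO axial, SCN axial.
Each arrangement has an internal mirror plane or centre of symmetry, so none is chiral.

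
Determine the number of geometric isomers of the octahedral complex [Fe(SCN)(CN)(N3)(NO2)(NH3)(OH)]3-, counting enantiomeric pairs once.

15

The six octahedral sites form three mutually perpendicular trans pairs.
Exhaustive case analysis gives 15 geometric isomers.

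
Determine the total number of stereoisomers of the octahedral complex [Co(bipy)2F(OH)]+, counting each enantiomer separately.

3

An octahedron has six vertices in three trans pairs; every non-trans pair is cis.
Each bipy is bidentate and must span two cis positions.
The distinct arrangements are (2 in all): F and OH mutually trans; F and OH mutually cis (chiral).
One of these lacks any improper symmetry element and so occurs as an enantiomeric pair, giving 2 + 1 = 3 stereoisomers in total.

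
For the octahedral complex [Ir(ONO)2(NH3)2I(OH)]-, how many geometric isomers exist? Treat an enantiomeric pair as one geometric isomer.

6

An octahedron has six vertices in three trans pairs; every non-trans pair is cis.
Systematic placement gives 6 geometric isomers: ONO trans, NH3 cis; ONO cis, NH3 cis (3 arrangements, 2 chiral); ONO trans, NH3 trans; ONO cis, NH3 trans.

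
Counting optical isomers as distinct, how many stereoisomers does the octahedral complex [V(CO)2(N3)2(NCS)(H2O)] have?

There are 6 geometric isomers: CO trans, N3 cis; CO trans, N3 trans; CO cis, N3 cis (3 arrangements, 2 chiral); CO cis, N3 trans.
Of these, 2 lack any improper symmetry element and so occur as enantiomeric pairs, giving 6 + 2 = 8 stereoisomers in total.

8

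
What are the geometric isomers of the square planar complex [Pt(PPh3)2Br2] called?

cis and trans

The distinct arrangements are (2 in all): PPh3 cis; PPh3 trans.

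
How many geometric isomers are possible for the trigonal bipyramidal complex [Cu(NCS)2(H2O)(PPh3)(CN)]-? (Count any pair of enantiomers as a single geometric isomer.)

A trigonal bipyramid has two axial and three equatorial sites, which are chemically inequivalent.
Systematic enumeration (placing each ligand type in turn and discarding arrangements equivalent by rotation or reflection) gives 7 geometric isomers.

7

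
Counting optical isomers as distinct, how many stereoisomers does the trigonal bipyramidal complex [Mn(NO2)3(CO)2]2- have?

3

In a trigonal bipyramid the two axial positions differ from the three equatorial ones.
There are 3 geometric isomers: CO both axial; CO one axial, one equatorial; CO both equatorial.
Each arrangement has an internal mirror plane or centre of symmetry, so none is chiral.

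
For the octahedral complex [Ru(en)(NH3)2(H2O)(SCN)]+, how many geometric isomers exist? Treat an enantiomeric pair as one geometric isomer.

4

An octahedron has six vertices in three trans pairs; every non-trans pair is cis.
Each en is bidentate and must span two cis positions.
Working through the distinct placements yields 4 geometric isomers: NH3 cis (3 arrangements, 2 chiral); NH3 trans.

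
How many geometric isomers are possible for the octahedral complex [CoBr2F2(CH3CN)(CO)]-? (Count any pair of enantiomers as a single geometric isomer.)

6

The six octahedral sites form three mutually perpendicular trans pairs.
The distinct arrangements are (6 in all): Br trans, F trans; Br trans, F cis; Br cis, F trans; Br cis, F cis (3 arrangements, 2 chiral).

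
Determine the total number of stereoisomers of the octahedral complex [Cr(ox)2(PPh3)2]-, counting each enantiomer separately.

The six octahedral sites form three mutually perpendicular trans pairs.
Each ox is bidentate and must span two cis positions.
Systematic placement gives 2 geometric isomers: PPh3 trans; PPh3 cis (chiral).
One of these lacks any improper symmetry element and so occurs as an enantiomeric pair, giving 2 + 1 = 3 stereoisomers in total.

3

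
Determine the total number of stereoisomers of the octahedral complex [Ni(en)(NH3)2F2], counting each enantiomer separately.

4

Each en is bidentate and must span two cis positions.
The distinct arrangements are (3 in all): NH3 cis, F trans; NH3 cis, F cis (chiral); NH3 trans, F cis.
One of these lacks any improper symmetry element and so occurs as an enantiomeric pair, giving 3 + 1 = 4 stereoisomers in total.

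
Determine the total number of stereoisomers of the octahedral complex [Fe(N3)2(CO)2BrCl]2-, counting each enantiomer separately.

8

An octahedron has six vertices in three trans pairs; every non-trans pair is cis.
Working through the distinct placements yields 6 geometric isomers: N3 trans, CO cis; N3 cis, CO cis (3 arrangements, 2 chiral); N3 trans, CO trans; N3 cis, CO trans.
Of these, 2 lack any improper symmetry element and so occur as enantiomeric pairs, giving 6 + 2 = 8 stereoisomers in total.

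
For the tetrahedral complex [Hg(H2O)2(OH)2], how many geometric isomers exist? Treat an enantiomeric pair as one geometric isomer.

1

In a tetrahedral complex all four positions are equivalent and every pair of ligands is adjacent — there is no cis/trans distinction.
Only one geometric arrangement is possible.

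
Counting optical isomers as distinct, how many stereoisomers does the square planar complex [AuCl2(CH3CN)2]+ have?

In a square planar complex each vertex has one trans partner and two cis neighbours.
Working through the distinct placements yields 2 geometric isomers: Cl cis; Cl trans.
Each arrangement has an internal mirror plane or centre of symmetry, so none is chiral.

2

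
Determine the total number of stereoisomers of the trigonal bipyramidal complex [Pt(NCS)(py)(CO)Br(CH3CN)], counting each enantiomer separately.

In a trigonal bipyramid the two axial positions differ from the three equatorial ones.
Systematic enumeration (placing each ligand type in turn and discarding arrangements equivalent by rotation or reflection) gives 10 geometric isomers.
Of these, 10 lack any improper symmetry element and so occur as enantiomeric pairs, giving 10 + 10 = 20 stereoisomers in total.

20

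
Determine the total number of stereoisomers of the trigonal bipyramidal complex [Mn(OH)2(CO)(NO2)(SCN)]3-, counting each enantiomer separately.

10

In a trigonal bipyramid the two axial positions differ from the three equatorial ones.
Placing the ligands in turn and identifying arrangements related by rotation or reflection leaves 7 distinct geometric isomers.
Of these, 3 lack any improper symmetry element and so occur as enantiomeric pairs, giving 7 + 3 = 10 stereoisomers in total.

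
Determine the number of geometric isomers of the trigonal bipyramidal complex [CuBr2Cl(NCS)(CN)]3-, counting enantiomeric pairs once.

7

Systematic enumeration (placing each ligand type in turn and discarding arrangements equivalent by rotation or reflection) gives 7 geometric isomers.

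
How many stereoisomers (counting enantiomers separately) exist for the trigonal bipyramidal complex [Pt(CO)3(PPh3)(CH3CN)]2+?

A trigonal bipyramid has two axial and three equatorial sites, which are chemically inequivalent.
The distinct arrangements are (4 in all): PPh3 equatorial, CH3CN axial; PPh3 axial, CH3CN axial; PPh3 equatorial, CH3CN equatorial; PPh3 axial, CH3CN equatorial.
Each arrangement has an internal mirror plane or centre of symmetry, so none is chiral.

4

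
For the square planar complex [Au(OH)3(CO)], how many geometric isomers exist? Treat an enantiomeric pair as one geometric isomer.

Only one geometric arrangement is possible.

1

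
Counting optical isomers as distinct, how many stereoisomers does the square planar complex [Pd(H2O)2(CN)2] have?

2

There are 2 geometric isomers: H2O cis; H2O trans.
Each arrangement has an internal mirror plane or centre of symmetry, so none is chiral.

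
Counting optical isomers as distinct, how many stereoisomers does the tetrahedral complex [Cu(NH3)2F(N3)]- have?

1

Only one geometric arrangement is possible.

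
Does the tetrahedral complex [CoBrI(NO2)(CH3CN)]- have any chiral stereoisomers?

yes

All four vertices of a tetrahedron are equivalent and mutually adjacent, so cis/trans isomerism cannot arise.
Only one geometric arrangement is possible; it has no improper symmetry element, so it exists as a pair of enantiomers (2 stereoisomers).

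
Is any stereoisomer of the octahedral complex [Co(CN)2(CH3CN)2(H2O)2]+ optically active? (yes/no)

In an octahedral complex each vertex has one trans partner and four cis neighbours.
There are 5 geometric isomers: CN trans, CH3CN trans, H2O trans; CN cis, CH3CN trans, H2O cis; CN cis, CH3CN cis, H2O trans; CN cis, CH3CN cis, H2O cis (chiral); CN trans, CH3CN cis, H2O cis.
One of these lacks any improper symmetry element and so occurs as an enantiomeric pair, giving 5 + 1 = 6 stereoisomers in total.

yes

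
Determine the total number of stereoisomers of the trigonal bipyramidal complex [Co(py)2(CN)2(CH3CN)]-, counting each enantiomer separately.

6

In a trigonal bipyramid the two axial positions differ from the three equatorial ones.
Placing the ligands in turn and identifying arrangements related by rotation or reflection leaves 5 distinct geometric isomers.
One of these lacks any improper symmetry element and so occurs as an enantiomeric pair, giving 5 + 1 = 6 stereoisomers in total.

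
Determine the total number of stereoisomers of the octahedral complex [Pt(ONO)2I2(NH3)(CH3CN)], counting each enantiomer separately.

8

The distinct arrangements are (6 in all): ONO trans, I cis; ONO cis, I cis (3 arrangements, 2 chiral); ONO trans, I trans; ONO cis, I trans.
Of these, 2 lack any improper symmetry element and so occur as enantiomeric pairs, giving 6 + 2 = 8 stereoisomers in total.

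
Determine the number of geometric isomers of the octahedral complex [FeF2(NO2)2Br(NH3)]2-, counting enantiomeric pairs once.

The six octahedral sites form three mutually perpendicular trans pairs.
There are 6 geometric isomers: F cis, NO2 trans; F cis, NO2 cis (3 arrangements, 2 chiral); F trans, NO2 trans; F trans, NO2 cis.

6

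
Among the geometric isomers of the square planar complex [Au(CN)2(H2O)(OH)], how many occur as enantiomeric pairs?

A square has two trans pairs of vertices; adjacent vertices are cis.
Systematic placement gives 2 geometric isomers: CN cis; CN trans.
Each arrangement has an internal mirror plane or centre of symmetry, so none is chiral.

0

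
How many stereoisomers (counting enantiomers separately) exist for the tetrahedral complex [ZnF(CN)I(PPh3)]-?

2

All four vertices of a tetrahedron are equivalent and mutually adjacent, so cis/trans isomerism cannot arise.
Only one geometric arrangement is possible; it has no improper symmetry element, so it exists as a pair of enantiomers (2 stereoisomers).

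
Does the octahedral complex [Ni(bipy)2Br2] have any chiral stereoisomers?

In an octahedral complex each vertex has one trans partner and four cis neighbours.
Each bipy is bidentate and must span two cis positions.
The distinct arrangements are (2 in all): Br trans; Br cis (chiral).
One of these lacks any improper symmetry element and so occurs as an enantiomeric pair, giving 2 + 1 = 3 stereoisomers in total.

yes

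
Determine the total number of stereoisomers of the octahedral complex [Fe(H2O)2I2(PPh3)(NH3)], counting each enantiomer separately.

An octahedron has six vertices in three trans pairs; every non-trans pair is cis.
Working through the distinct placements yields 6 geometric isomers: H2O trans, I trans; H2O trans, I cis; H2O cis, I cis (3 arrangements, 2 chiral); H2O cis, I trans.
Of these, 2 lack any improper symmetry element and so occur as enantiomeric pairs, giving 6 + 2 = 8 stereoisomers in total.

8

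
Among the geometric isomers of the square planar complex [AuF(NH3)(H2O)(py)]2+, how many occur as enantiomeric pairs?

0

A square has two trans pairs of vertices; adjacent vertices are cis.
Systematic placement gives 3 geometric isomers: (F/NH3 trans, H2O/py trans); (F/py trans, H2O/NH3 trans); (F/H2O trans, NH3/py trans).
Each arrangement has an internal mirror plane or centre of symmetry, so none is chiral.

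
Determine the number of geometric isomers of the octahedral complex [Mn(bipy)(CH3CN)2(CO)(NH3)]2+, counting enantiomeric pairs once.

4

An octahedron has six vertices in three trans pairs; every non-trans pair is cis.
Each bipy is bidentate and must span two cis positions.
The distinct arrangements are (4 in all): CH3CN trans; CH3CN cis (3 arrangements, 2 chiral).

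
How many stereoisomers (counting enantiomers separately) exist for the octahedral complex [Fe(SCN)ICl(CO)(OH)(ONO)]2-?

The six octahedral sites form three mutually perpendicular trans pairs.
Placing the ligands in turn and identifying arrangements related by rotation or reflection leaves 15 distinct geometric isomers.
Of these, 15 lack any improper symmetry element and so occur as enantiomeric pairs, giving 15 + 15 = 30 stereoisomers in total.

30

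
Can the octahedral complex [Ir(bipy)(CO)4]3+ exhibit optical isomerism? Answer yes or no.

no

The six octahedral sites form three mutually perpendicular trans pairs.
Each bipy is bidentate and must span two cis positions.
Only one geometric arrangement is possible.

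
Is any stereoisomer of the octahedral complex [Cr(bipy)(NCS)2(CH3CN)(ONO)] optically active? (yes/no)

An octahedron has six vertices in three trans pairs; every non-trans pair is cis.
Each bipy is bidentate and must span two cis positions.
Systematic placement gives 4 geometric isomers: NCS cis (3 arrangements, 2 chiral); NCS trans.
Of these, 2 lack any improper symmetry element and so occur as enantiomeric pairs, giving 4 + 2 = 6 stereoisomers in total.

yes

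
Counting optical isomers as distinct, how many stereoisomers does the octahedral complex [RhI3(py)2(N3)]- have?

3

In an octahedral complex each vertex has one trans partner and four cis neighbours.
Systematic placement gives 3 geometric isomers: I mer, py trans; I mer, py cis; I fac, py cis.
Each arrangement has an internal mirror plane or centre of symmetry, so none is chiral.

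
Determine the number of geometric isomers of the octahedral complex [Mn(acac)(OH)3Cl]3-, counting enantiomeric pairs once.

2

In an octahedral complex each vertex has one trans partner and four cis neighbours.
Each acac is bidentate and must span two cis positions.
The distinct arrangements are (2 in all): OH fac; OH mer.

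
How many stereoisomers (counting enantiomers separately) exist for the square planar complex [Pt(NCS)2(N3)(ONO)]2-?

2

There are 2 geometric isomers: NCS cis; NCS trans.
Each arrangement has an internal mirror plane or centre of symmetry, so none is chiral.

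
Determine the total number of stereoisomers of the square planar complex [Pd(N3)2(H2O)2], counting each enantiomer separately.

2

In a square planar complex each vertex has one trans partner and two cis neighbours.
Working through the distinct placements yields 2 geometric isomers: N3 cis; N3 trans.
Each arrangement has an internal mirror plane or centre of symmetry, so none is chiral.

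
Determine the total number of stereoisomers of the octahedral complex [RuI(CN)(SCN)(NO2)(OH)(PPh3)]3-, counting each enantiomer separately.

The six octahedral sites form three mutually perpendicular trans pairs.
Exhaustive case analysis gives 15 geometric isomers.
Of these, 15 lack any improper symmetry element and so occur as enantiomeric pairs, giving 15 + 15 = 30 stereoisomers in total.

30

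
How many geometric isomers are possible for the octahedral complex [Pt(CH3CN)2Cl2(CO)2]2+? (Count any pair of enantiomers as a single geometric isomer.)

The six octahedral sites form three mutually perpendicular trans pairs.
Working through the distinct placements yields 5 geometric isomers: CH3CN trans, Cl trans, CO trans; CH3CN trans, Cl cis, CO cis; CH3CN cis, Cl trans, CO cis; CH3CN cis, Cl cis, CO cis (chiral); CH3CN cis, Cl cis, CO trans.

5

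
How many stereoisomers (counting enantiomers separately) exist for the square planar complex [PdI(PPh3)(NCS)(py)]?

In a square planar complex each vertex has one trans partner and two cis neighbours.
The distinct arrangements are (3 in all): (I/PPh3 trans, NCS/py trans); (I/py trans, NCS/PPh3 trans); (I/NCS trans, PPh3/py trans).
Each arrangement has an internal mirror plane or centre of symmetry, so none is chiral.

3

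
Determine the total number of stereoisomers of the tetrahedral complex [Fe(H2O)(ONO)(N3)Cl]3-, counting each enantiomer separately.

All four vertices of a tetrahedron are equivalent and mutually adjacent, so cis/trans isomerism cannot arise.
Only one geometric arrangement is possible; it has no improper symmetry element, so it exists as a pair of enantiomers (2 stereoisomers).

2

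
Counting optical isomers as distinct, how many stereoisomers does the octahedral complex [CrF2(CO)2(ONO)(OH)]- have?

An octahedron has six vertices in three trans pairs; every non-trans pair is cis.
The distinct arrangements are (6 in all): F trans, CO trans; F cis, CO trans; F cis, CO cis (3 arrangements, 2 chiral); F trans, CO cis.
Of these, 2 lack any improper symmetry element and so occur as enantiomeric pairs, giving 6 + 2 = 8 stereoisomers in total.

8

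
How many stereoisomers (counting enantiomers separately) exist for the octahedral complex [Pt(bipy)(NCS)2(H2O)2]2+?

4

In an octahedral complex each vertex has one trans partner and four cis neighbours.
Each bipy is bidentate and must span two cis positions.
Working through the distinct placements yields 3 geometric isomers: NCS cis, H2O trans; NCS cis, H2O cis (chiral); NCS trans, H2O cis.
One of these lacks any improper symmetry element and so occurs as an enantiomeric pair, giving 3 + 1 = 4 stereoisomers in total.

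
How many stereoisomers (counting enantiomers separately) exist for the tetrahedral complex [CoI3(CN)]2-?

In a tetrahedral complex all four positions are equivalent and every pair of ligands is adjacent — there is no cis/trans distinction.
Only one geometric arrangement is possible.

1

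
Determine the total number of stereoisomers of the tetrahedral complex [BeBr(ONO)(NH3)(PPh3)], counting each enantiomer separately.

In a tetrahedral complex all four positions are equivalent and every pair of ligands is adjacent — there is no cis/trans distinction.
Only one geometric arrangement is possible; it has no improper symmetry element, so it exists as a pair of enantiomers (2 stereoisomers).

2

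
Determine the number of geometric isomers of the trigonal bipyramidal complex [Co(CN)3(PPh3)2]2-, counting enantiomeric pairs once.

A trigonal bipyramid has two axial and three equatorial sites, which are chemically inequivalent.
Working through the distinct placements yields 3 geometric isomers: PPh3 both equatorial; PPh3 one axial, one equatorial; PPh3 both axial.

3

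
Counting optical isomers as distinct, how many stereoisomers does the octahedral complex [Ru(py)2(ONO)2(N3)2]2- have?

An octahedron has six vertices in three trans pairs; every non-trans pair is cis.
The distinct arrangements are (5 in all): py trans, ONO trans, N3 trans; py cis, ONO cis, N3 trans; py trans, ONO cis, N3 cis; py cis, ONO cis, N3 cis (chiral); py cis, ONO trans, N3 cis.
One of these lacks any improper symmetry element and so occurs as an enantiomeric pair, giving 5 + 1 = 6 stereoisomers in total.

6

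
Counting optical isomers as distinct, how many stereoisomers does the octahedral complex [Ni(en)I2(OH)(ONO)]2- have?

6

An octahedron has six vertices in three trans pairs; every non-trans pair is cis.
Each en is bidentate and must span two cis positions.
There are 4 geometric isomers: I trans; I cis (3 arrangements, 2 chiral).
Of these, 2 lack any improper symmetry element and so occur as enantiomeric pairs, giving 4 + 2 = 6 stereoisomers in total.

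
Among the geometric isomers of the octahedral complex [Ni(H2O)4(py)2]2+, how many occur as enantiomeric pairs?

0

The distinct arrangements are (2 in all): py trans; py cis.
Each arrangement has an internal mirror plane or centre of symmetry, so none is chiral.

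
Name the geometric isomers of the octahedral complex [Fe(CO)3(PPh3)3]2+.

fac and mer

There are 2 geometric isomers: CO mer; CO fac.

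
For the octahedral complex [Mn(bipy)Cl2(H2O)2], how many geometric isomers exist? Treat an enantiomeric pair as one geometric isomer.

3

An octahedron has six vertices in three trans pairs; every non-trans pair is cis.
Each bipy is bidentate and must span two cis positions.
Systematic placement gives 3 geometric isomers: Cl trans, H2O cis; Cl cis, H2O cis (chiral); Cl cis, H2O trans.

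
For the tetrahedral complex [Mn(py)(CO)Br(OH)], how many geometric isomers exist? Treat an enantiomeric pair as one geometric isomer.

All four vertices of a tetrahedron are equivalent and mutually adjacent, so cis/trans isomerism cannot arise.
Only one geometric arrangement is possible; it has no improper symmetry element, so it exists as a pair of enantiomers (2 stereoisomers).

1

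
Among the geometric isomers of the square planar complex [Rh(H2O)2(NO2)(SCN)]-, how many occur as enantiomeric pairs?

0

In a square planar complex each vertex has one trans partner and two cis neighbours.
Working through the distinct placements yields 2 geometric isomers: H2O cis; H2O trans.
Each arrangement has an internal mirror plane or centre of symmetry, so none is chiral.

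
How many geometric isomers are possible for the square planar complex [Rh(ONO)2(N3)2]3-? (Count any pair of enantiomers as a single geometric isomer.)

In a square planar complex each vertex has one trans partner and two cis neighbours.
Working through the distinct placements yields 2 geometric isomers: ONO cis; ONO trans.

2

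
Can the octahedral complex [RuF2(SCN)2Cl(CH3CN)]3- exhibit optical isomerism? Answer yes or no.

yes

There are 6 geometric isomers: F trans, SCN trans; F cis, SCN cis (3 arrangements, 2 chiral); F cis, SCN trans; F trans, SCN cis.
Of these, 2 lack any improper symmetry element and so occur as enantiomeric pairs, giving 6 + 2 = 8 stereoisomers in total.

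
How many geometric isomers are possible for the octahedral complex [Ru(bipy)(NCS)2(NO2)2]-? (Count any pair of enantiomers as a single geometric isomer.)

3

The six octahedral sites form three mutually perpendicular trans pairs.
Each bipy is bidentate and must span two cis positions.
There are 3 geometric isomers: NCS trans, NO2 cis; NCS cis, NO2 cis (chiral); NCS cis, NO2 trans.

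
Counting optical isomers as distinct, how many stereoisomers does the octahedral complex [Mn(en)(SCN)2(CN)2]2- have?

4

In an octahedral complex each vertex has one trans partner and four cis neighbours.
Each en is bidentate and must span two cis positions.
Working through the distinct placements yields 3 geometric isomers: SCN cis, CN trans; SCN cis, CN cis (chiral); SCN trans, CN cis.
One of these lacks any improper symmetry element and so occurs as an enantiomeric pair, giving 3 + 1 = 4 stereoisomers in total.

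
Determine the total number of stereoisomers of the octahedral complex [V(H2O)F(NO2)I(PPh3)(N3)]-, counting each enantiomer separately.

In an octahedral complex each vertex has one trans partner and four cis neighbours.
Systematic enumeration (placing each ligand type in turn and discarding arrangements equivalent by rotation or reflection) gives 15 geometric isomers.
Of these, 15 lack any improper symmetry element and so occur as enantiomeric pairs, giving 15 + 15 = 30 stereoisomers in total.

30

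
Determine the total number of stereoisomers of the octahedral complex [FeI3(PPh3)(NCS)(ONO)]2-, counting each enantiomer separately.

5

In an octahedral complex each vertex has one trans partner and four cis neighbours.
Systematic placement gives 4 geometric isomers: I mer (3 arrangements); I fac (chiral).
One of these lacks any improper symmetry element and so occurs as an enantiomeric pair, giving 4 + 1 = 5 stereoisomers in total.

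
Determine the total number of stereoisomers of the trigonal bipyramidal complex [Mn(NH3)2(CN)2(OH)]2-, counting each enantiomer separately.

A trigonal bipyramid has two axial and three equatorial sites, which are chemically inequivalent.
Systematic enumeration (placing each ligand type in turn and discarding arrangements equivalent by rotation or reflection) gives 5 geometric isomers.
One of these lacks any improper symmetry element and so occurs as an enantiomeric pair, giving 5 + 1 = 6 stereoisomers in total.

6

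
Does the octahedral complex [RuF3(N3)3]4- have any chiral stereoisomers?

no

The six octahedral sites form three mutually perpendicular trans pairs.
Systematic placement gives 2 geometric isomers: F mer; F fac.
Each arrangement has an internal mirror plane or centre of symmetry, so none is chiral.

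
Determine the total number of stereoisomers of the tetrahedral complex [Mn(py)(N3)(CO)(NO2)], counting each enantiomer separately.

In a tetrahedral complex all four positions are equivalent and every pair of ligands is adjacent — there is no cis/trans distinction.
Only one geometric arrangement is possible; it has no improper symmetry element, so it exists as a pair of enantiomers (2 stereoisomers).

2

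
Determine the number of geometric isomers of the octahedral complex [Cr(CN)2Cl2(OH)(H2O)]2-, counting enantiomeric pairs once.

The six octahedral sites form three mutually perpendicular trans pairs.
There are 6 geometric isomers: CN trans, Cl trans; CN trans, Cl cis; CN cis, Cl cis (3 arrangements, 2 chiral); CN cis, Cl trans.

6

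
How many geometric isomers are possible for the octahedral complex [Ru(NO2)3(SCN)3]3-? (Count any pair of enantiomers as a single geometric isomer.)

2

Systematic placement gives 2 geometric isomers: NO2 mer; NO2 fac.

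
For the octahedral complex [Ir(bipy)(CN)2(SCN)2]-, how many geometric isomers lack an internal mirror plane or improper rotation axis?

1

In an octahedral complex each vertex has one trans partner and four cis neighbours.
Each bipy is bidentate and must span two cis positions.
The distinct arrangements are (3 in all): CN trans, SCN cis; CN cis, SCN cis (chiral); CN cis, SCN trans.
One of these lacks any improper symmetry element and so occurs as an enantiomeric pair, giving 3 + 1 = 4 stereoisomers in total.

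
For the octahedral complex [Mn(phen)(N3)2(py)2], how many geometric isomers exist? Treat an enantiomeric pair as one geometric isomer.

3

The six octahedral sites form three mutually perpendicular trans pairs.
Each phen is bidentate and must span two cis positions.
Working through the distinct placements yields 3 geometric isomers: N3 trans, py cis; N3 cis, py trans; N3 cis, py cis (chiral).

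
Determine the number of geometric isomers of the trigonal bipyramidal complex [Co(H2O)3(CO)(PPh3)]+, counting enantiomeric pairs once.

4

A trigonal bipyramid has two axial and three equatorial sites, which are chemically inequivalent.
Working through the distinct placements yields 4 geometric isomers: CO axial, PPh3 equatorial; CO axial, PPh3 axial; CO equatorial, PPh3 equatorial; CO equatorial, PPh3 axial.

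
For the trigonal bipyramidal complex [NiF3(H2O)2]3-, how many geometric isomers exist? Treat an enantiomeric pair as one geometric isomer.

3

In a trigonal bipyramid the two axial positions differ from the three equatorial ones.
The distinct arrangements are (3 in all): H2O both equatorial; H2O one axial, one equatorial; H2O both axial.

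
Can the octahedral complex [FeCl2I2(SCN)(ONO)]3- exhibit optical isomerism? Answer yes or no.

In an octahedral complex each vertex has one trans partner and four cis neighbours.
Working through the distinct placements yields 6 geometric isomers: Cl trans, I trans; Cl trans, I cis; Cl cis, I cis (3 arrangements, 2 chiral); Cl cis, I trans.
Of these, 2 lack any improper symmetry element and so occur as enantiomeric pairs, giving 6 + 2 = 8 stereoisomers in total.

yes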